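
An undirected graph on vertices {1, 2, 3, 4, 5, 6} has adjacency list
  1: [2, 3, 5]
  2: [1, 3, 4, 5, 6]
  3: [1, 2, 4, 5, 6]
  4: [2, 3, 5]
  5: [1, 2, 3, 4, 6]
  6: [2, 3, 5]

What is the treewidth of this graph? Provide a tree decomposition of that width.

The largest bag has 4 vertices, giving width 3; this decomposition certifies tw(G) ≤ 3. On the other hand G contains the 4-clique {1, 2, 3, 5}. A clique must lie in a single bag of any decomposition, so no decomposition can have width below 3. Combining the bounds, tw(G) = 3.

Treewidth 3.
One optimal decomposition is:
Bags: B1 = {2, 3, 4, 5}  B2 = {1, 2, 3, 5}  B3 = {2, 3, 5, 6}
Tree: B1–B2, B2–B3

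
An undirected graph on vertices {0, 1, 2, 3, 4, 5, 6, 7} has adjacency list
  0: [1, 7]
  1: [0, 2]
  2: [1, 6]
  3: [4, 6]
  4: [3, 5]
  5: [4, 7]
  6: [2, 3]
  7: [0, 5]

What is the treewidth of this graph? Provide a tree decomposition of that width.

Each bag holds 3 vertices, so the decomposition has width 2, which upper-bounds the treewidth. For the lower bound, G contains the cycle 2–1–0–7–5–4–3–6–2, so G is not a forest; only forests have treewidth ≤ 1, hence tw(G) ≥ 2. The upper and lower bounds meet at 2, so that is the treewidth.

Treewidth 2.
One such decomposition:
Bags: B1 = {0, 1, 2}  B2 = {0, 2, 7}  B3 = {2, 5, 7}  B4 = {2, 4, 5}  B5 = {2, 3, 4}  B6 = {2, 3, 6}
Tree: B1–B2, B2–B3, B3–B4, B4–B5, B5–B6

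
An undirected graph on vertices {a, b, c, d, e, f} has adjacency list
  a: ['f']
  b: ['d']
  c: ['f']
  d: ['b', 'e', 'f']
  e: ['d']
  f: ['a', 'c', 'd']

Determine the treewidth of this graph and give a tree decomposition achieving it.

Treewidth 1.
Bags: B1 = {d, f}  B2 = {b, d}  B3 = {d, e}  B4 = {a, f}  B5 = {c, f}
Tree: B1–B2, B2–B3, B1–B4, B4–B5

Each bag holds 2 vertices, so the decomposition has width 1, which upper-bounds the treewidth. Since G has at least one edge (e.g. f–d), it is not an edgeless graph, so tw(G) ≥ 1. Therefore the treewidth is 1.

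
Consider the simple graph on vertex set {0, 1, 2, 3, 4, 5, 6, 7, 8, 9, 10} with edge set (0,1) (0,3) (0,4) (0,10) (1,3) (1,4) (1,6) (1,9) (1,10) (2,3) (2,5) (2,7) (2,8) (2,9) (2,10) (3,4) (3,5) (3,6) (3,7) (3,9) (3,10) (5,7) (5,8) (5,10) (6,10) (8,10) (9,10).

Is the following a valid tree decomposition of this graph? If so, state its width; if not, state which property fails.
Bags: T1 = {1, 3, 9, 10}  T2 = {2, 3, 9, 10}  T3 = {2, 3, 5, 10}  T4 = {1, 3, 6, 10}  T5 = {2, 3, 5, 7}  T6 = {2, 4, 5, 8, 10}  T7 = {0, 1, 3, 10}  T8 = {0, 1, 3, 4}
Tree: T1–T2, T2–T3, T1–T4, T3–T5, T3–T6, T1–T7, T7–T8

A tree decomposition must satisfy three properties: every vertex lies in some bag; for every edge, both endpoints lie together in some bag; and for every vertex, the bags containing it form a connected subtree. Here bags containing vertex 4 are not connected in the tree, so the decomposition is invalid.

No — bags containing vertex 4 are not connected in the tree.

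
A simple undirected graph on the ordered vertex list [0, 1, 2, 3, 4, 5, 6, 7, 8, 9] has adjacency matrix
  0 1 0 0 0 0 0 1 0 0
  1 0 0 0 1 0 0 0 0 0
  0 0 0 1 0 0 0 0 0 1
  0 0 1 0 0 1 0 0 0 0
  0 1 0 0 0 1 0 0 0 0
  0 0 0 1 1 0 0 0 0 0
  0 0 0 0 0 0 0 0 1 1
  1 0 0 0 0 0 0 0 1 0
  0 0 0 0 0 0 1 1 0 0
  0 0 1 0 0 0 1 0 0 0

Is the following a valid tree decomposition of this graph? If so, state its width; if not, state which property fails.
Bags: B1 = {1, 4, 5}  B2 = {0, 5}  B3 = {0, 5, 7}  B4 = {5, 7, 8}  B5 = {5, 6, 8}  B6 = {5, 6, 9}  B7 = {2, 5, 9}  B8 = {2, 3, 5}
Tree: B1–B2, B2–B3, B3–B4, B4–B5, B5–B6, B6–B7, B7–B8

A tree decomposition must satisfy three properties: every vertex lies in some bag; for every edge, both endpoints lie together in some bag; and for every vertex, the bags containing it form a connected subtree. Here edge (1,0) lies in no bag, so the decomposition is invalid.

No — edge (1,0) lies in no bag.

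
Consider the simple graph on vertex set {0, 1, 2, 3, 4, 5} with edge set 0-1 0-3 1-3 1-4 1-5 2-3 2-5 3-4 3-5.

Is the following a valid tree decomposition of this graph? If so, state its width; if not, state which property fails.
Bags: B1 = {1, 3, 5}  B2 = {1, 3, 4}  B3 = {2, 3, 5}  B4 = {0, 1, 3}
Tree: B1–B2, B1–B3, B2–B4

Vertex coverage: the bags together contain {0, 1, 2, 3, 4, 5}, the full vertex set. Edge coverage: each edge of G has both endpoints in at least one bag. Running intersection: for every vertex, the bags containing it form a connected subtree. All three properties hold, so this is a valid tree decomposition of width max|bag| − 1 = 2, and hence tw(G) ≤ 2.

Yes; width 2.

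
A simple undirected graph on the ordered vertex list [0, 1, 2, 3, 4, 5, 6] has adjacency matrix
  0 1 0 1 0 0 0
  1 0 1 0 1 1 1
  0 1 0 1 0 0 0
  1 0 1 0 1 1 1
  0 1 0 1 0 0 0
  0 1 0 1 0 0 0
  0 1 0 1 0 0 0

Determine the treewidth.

A width-2 tree decomposition is:
Bags: B1 = {1, 2, 3}  B2 = {1, 3, 5}  B3 = {0, 1, 3}  B4 = {1, 3, 6}  B5 = {1, 3, 4}
Tree: B1–B2, B2–B3, B3–B4, B4–B5
Each bag holds 3 vertices, so the decomposition has width 2, which upper-bounds the treewidth. Since 3–2–1–5–3 is a cycle in G, G is not acyclic. Forests are exactly the graphs of treewidth ≤ 1, so tw(G) ≥ 2. The upper and lower bounds meet at 2, so that is the treewidth.

2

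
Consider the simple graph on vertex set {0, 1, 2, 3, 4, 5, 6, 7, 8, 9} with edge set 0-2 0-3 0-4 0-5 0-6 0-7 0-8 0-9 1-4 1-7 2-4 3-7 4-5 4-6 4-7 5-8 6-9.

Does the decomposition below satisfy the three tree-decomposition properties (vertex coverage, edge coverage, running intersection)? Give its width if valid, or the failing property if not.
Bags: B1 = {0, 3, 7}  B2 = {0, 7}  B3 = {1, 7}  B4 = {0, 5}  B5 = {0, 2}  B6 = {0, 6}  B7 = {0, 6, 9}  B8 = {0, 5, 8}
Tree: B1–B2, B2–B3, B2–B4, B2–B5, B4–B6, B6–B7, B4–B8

A tree decomposition must satisfy three properties: every vertex lies in some bag; for every edge, both endpoints lie together in some bag; and for every vertex, the bags containing it form a connected subtree. Here vertex 4 appears in no bag, so the decomposition is invalid.

No — vertex 4 appears in no bag.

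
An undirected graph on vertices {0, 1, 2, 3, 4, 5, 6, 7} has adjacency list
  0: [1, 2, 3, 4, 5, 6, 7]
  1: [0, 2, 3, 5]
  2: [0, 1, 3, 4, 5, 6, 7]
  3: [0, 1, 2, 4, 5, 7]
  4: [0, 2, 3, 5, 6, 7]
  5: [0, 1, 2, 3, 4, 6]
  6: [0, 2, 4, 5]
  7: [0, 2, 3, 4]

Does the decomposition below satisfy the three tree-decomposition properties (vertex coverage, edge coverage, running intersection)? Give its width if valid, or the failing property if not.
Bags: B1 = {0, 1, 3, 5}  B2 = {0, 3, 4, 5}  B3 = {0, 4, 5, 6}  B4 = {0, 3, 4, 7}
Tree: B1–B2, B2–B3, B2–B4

No — vertex 2 appears in no bag.

A tree decomposition must satisfy three properties: every vertex lies in some bag; for every edge, both endpoints lie together in some bag; and for every vertex, the bags containing it form a connected subtree. Here vertex 2 appears in no bag, so the decomposition is invalid.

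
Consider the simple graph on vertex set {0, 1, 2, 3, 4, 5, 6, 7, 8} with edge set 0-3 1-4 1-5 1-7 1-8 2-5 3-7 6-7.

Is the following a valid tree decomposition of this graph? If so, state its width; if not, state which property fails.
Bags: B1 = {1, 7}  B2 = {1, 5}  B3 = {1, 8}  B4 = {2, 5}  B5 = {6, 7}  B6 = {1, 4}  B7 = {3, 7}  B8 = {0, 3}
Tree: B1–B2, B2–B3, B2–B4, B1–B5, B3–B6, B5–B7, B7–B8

Checking the three conditions: (i) the bags cover all of {0, 1, 2, 3, 4, 5, 6, 7, 8}; (ii) for each edge, some bag contains both endpoints; (iii) the bags containing any fixed vertex form a subtree. All hold, so the decomposition is valid with width 2 − 1 = 1.

Yes; width 1.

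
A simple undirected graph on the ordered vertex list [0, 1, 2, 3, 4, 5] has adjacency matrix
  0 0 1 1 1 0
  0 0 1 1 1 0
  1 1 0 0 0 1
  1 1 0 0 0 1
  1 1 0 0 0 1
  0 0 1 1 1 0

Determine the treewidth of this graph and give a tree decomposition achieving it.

Every bag has size at most 4, so the width is 4 − 1 = 3 and tw(G) ≤ 3. For the lower bound: the 4 vertex sets {2,5}, {0,3}, {1}, {4} are disjoint, each induces a connected subgraph, and every pair is joined by at least one edge of G. Contracting each set to a single vertex therefore yields K_{4} as a minor, and since treewidth is minor-monotone, tw(G) ≥ tw(K_{4}) = 3. Hence tw(G) = 3 exactly.

Treewidth 3.
Bags: B1 = {0, 1, 2, 5}  B2 = {0, 1, 3, 5}  B3 = {0, 1, 4, 5}
Tree: B1–B2, B2–B3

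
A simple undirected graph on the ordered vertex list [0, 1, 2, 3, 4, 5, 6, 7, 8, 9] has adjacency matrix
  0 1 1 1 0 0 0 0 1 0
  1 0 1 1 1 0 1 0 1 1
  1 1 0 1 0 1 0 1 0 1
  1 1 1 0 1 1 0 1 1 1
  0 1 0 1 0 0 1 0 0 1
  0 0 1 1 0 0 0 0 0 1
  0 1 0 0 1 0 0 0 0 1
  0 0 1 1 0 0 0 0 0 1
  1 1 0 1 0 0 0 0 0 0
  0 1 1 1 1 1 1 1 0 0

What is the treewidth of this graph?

3

A width-3 tree decomposition is:
Bags: B1 = {1, 2, 3, 9}  B2 = {2, 3, 7, 9}  B3 = {0, 1, 2, 3}  B4 = {1, 3, 4, 9}  B5 = {0, 1, 3, 8}  B6 = {2, 3, 5, 9}  B7 = {1, 4, 6, 9}
Tree: B1–B2, B1–B3, B1–B4, B3–B5, B2–B6, B4–B7
The largest bag has 4 vertices, giving width 3; this decomposition certifies tw(G) ≤ 3. For the lower bound, the 4 vertices {0, 1, 3, 8} are pairwise adjacent, and any tree decomposition puts a clique entirely inside one bag — forcing width ≥ 3. The upper and lower bounds meet at 3, so that is the treewidth.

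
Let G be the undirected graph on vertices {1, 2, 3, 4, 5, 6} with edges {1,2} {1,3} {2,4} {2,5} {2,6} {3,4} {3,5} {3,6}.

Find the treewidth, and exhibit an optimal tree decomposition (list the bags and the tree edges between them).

Each bag holds 3 vertices, so the decomposition has width 2, which upper-bounds the treewidth. The edges 6–3–5–2–6 form a cycle, so G is not a tree and its treewidth is at least 2. Hence tw(G) = 2 exactly.

Treewidth 2.
One such decomposition:
Bags: B1 = {2, 3, 6}  B2 = {2, 3, 5}  B3 = {2, 3, 4}  B4 = {1, 2, 3}
Tree: B1–B2, B2–B3, B3–B4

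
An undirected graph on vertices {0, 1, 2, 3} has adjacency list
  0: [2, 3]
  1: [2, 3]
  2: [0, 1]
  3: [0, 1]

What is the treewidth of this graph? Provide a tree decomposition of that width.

Treewidth 2.
One optimal decomposition is:
Bags: B1 = {0, 1, 3}  B2 = {0, 1, 2}
Tree: B1–B2

Each bag holds 3 vertices, so the decomposition has width 2, which upper-bounds the treewidth. Since 0–3–1–2–0 is a cycle in G, G is not acyclic. Forests are exactly the graphs of treewidth ≤ 1, so tw(G) ≥ 2. Hence tw(G) = 2 exactly.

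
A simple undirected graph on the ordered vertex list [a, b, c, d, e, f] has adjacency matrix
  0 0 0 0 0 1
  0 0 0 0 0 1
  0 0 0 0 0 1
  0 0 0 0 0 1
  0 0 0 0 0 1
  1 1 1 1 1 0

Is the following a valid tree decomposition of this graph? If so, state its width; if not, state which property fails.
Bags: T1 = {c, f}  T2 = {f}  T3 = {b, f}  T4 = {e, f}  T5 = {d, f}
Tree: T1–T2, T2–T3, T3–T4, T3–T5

A tree decomposition must satisfy three properties: every vertex lies in some bag; for every edge, both endpoints lie together in some bag; and for every vertex, the bags containing it form a connected subtree. Here vertex a appears in no bag, so the decomposition is invalid.

No — vertex a appears in no bag.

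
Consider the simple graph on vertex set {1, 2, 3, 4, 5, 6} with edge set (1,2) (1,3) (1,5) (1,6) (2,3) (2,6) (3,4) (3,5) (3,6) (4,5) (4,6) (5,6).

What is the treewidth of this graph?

A width-3 tree decomposition is:
Bags: B1 = {3, 4, 5, 6}  B2 = {1, 3, 5, 6}  B3 = {1, 2, 3, 6}
Tree: B1–B2, B2–B3
The largest bag has 4 vertices, giving width 3; this decomposition certifies tw(G) ≤ 3. For the lower bound, the 4 vertices {1, 2, 3, 6} are pairwise adjacent, and any tree decomposition puts a clique entirely inside one bag — forcing width ≥ 3. Hence tw(G) = 3 exactly.

3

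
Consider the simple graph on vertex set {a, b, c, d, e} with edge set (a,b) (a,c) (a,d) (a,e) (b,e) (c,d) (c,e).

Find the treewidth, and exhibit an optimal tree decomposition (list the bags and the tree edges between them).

Treewidth 2.
Bags: B1 = {a, c, e}  B2 = {a, c, d}  B3 = {a, b, e}
Tree: B1–B2, B1–B3

Each bag holds 3 vertices, so the decomposition has width 2, which upper-bounds the treewidth. Conversely, {a, c, d} is a clique of size 3, and the vertices of any clique must share a bag in every tree decomposition; so some bag has ≥ 3 vertices and tw(G) ≥ 2. Combining the bounds, tw(G) = 2.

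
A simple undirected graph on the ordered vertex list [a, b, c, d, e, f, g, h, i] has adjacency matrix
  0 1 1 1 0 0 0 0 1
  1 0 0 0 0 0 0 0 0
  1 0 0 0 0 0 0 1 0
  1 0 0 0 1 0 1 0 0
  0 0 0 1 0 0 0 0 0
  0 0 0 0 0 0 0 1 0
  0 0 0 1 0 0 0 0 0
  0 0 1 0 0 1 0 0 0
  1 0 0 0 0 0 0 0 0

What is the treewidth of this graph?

1

A width-1 tree decomposition is:
Bags: B1 = {a, i}  B2 = {a, d}  B3 = {a, c}  B4 = {d, e}  B5 = {a, b}  B6 = {c, h}  B7 = {d, g}  B8 = {f, h}
Tree: B1–B2, B2–B3, B2–B4, B1–B5, B3–B6, B2–B7, B6–B8
Each bag holds 2 vertices, so the decomposition has width 1, which upper-bounds the treewidth. Any graph with an edge has treewidth ≥ 1, and G has the edge a–i. The upper and lower bounds meet at 1, so that is the treewidth.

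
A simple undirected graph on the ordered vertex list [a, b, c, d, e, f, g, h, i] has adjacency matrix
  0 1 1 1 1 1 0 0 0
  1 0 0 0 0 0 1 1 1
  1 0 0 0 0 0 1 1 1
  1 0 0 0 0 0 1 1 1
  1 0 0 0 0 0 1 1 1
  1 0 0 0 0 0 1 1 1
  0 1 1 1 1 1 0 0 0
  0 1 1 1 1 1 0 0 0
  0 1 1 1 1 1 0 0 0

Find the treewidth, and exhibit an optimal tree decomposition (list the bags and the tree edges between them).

Treewidth 4.
Bags: B1 = {a, d, g, h, i}  B2 = {a, e, g, h, i}  B3 = {a, b, g, h, i}  B4 = {a, f, g, h, i}  B5 = {a, c, g, h, i}
Tree: B1–B2, B2–B3, B3–B4, B4–B5

Every bag has size at most 5, so the width is 5 − 1 = 4 and tw(G) ≤ 4. For the lower bound: the 5 vertex sets {a,d}, {e,g}, {b,i}, {h}, {f} are disjoint, each induces a connected subgraph, and every pair is joined by at least one edge of G. Contracting each set to a single vertex therefore yields K_{5} as a minor, and since treewidth is minor-monotone, tw(G) ≥ tw(K_{5}) = 4. Combining the bounds, tw(G) = 4.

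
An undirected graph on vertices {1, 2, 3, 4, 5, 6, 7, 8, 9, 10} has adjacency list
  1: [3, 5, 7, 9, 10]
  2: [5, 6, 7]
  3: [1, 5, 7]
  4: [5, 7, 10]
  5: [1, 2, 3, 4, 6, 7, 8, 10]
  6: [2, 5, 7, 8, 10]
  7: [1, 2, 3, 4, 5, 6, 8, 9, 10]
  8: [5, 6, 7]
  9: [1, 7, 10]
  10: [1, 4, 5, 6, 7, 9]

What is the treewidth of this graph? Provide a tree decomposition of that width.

Treewidth 3.
One optimal decomposition is:
Bags: B1 = {5, 6, 7, 10}  B2 = {2, 5, 6, 7}  B3 = {1, 5, 7, 10}  B4 = {5, 6, 7, 8}  B5 = {1, 3, 5, 7}  B6 = {1, 7, 9, 10}  B7 = {4, 5, 7, 10}
Tree: B1–B2, B1–B3, B1–B4, B3–B5, B3–B6, B3–B7

Each bag holds 4 vertices, so the decomposition has width 3, which upper-bounds the treewidth. Conversely, {1, 7, 9, 10} is a clique of size 4, and the vertices of any clique must share a bag in every tree decomposition; so some bag has ≥ 4 vertices and tw(G) ≥ 3. The upper and lower bounds meet at 3, so that is the treewidth.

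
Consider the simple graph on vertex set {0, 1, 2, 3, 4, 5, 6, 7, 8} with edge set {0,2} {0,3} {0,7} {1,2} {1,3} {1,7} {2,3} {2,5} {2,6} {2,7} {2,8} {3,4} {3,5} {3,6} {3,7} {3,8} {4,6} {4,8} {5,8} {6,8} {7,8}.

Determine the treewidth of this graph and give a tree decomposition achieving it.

Each bag holds 4 vertices, so the decomposition has width 3, which upper-bounds the treewidth. On the other hand G contains the 4-clique {2, 3, 5, 8}. A clique must lie in a single bag of any decomposition, so no decomposition can have width below 3. Combining the bounds, tw(G) = 3.

Treewidth 3.
Bags: B1 = {2, 3, 7, 8}  B2 = {0, 2, 3, 7}  B3 = {2, 3, 5, 8}  B4 = {1, 2, 3, 7}  B5 = {2, 3, 6, 8}  B6 = {3, 4, 6, 8}
Tree: B1–B2, B1–B3, B1–B4, B3–B5, B5–B6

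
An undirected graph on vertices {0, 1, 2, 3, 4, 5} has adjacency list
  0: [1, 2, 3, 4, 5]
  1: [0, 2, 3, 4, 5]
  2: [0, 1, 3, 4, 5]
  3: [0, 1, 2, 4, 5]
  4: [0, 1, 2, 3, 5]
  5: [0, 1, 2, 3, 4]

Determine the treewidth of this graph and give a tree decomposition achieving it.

Treewidth 5.
Bags: B1 = {0, 1, 2, 3, 4, 5}
Tree: (single bag)

With just one bag of size 6, the width is 6 − 1 = 5, so tw(G) ≤ 5. On the other hand G contains the 6-clique {0, 1, 2, 3, 4, 5}. A clique must lie in a single bag of any decomposition, so no decomposition can have width below 5. Combining the bounds, tw(G) = 5.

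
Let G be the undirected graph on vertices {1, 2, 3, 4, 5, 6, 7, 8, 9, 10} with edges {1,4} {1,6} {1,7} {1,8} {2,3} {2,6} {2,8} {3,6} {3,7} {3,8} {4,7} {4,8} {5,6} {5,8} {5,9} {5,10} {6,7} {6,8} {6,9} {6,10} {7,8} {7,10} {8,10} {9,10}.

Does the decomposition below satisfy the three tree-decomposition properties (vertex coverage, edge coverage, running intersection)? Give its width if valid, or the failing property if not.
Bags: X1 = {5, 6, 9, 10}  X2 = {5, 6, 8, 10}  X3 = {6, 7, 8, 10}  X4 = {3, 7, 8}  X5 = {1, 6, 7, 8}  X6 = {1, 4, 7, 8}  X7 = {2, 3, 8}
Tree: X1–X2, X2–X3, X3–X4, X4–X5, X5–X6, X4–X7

No — edge (6,3) lies in no bag.

A tree decomposition must satisfy three properties: every vertex lies in some bag; for every edge, both endpoints lie together in some bag; and for every vertex, the bags containing it form a connected subtree. Here edge (6,3) lies in no bag, so the decomposition is invalid.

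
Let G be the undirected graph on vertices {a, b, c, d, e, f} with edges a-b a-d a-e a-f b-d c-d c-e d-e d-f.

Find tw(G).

2

A width-2 tree decomposition is:
Bags: B1 = {a, d, f}  B2 = {a, b, d}  B3 = {a, d, e}  B4 = {c, d, e}
Tree: B1–B2, B1–B3, B3–B4
Each bag holds 3 vertices, so the decomposition has width 2, which upper-bounds the treewidth. On the other hand G contains the 3-clique {c, d, e}. A clique must lie in a single bag of any decomposition, so no decomposition can have width below 2. Combining the bounds, tw(G) = 2.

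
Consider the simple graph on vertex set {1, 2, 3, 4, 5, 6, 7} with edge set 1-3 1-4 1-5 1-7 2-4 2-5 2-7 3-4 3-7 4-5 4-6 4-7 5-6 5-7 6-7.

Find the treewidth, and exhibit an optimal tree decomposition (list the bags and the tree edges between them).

The largest bag has 4 vertices, giving width 3; this decomposition certifies tw(G) ≤ 3. On the other hand G contains the 4-clique {1, 3, 4, 7}. A clique must lie in a single bag of any decomposition, so no decomposition can have width below 3. The upper and lower bounds meet at 3, so that is the treewidth.

Treewidth 3.
Bags: B1 = {1, 4, 5, 7}  B2 = {1, 3, 4, 7}  B3 = {2, 4, 5, 7}  B4 = {4, 5, 6, 7}
Tree: B1–B2, B1–B3, B3–B4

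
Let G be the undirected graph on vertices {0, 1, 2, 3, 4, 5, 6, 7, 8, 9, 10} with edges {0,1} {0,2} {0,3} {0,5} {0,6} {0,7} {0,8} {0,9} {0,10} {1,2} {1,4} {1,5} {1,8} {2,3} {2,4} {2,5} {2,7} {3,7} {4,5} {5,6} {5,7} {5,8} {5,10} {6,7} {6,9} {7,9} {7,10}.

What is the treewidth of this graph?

A width-3 tree decomposition is:
Bags: B1 = {0, 2, 5, 7}  B2 = {0, 5, 6, 7}  B3 = {0, 6, 7, 9}  B4 = {0, 2, 3, 7}  B5 = {0, 1, 2, 5}  B6 = {1, 2, 4, 5}  B7 = {0, 1, 5, 8}  B8 = {0, 5, 7, 10}
Tree: B1–B2, B2–B3, B1–B4, B1–B5, B5–B6, B5–B7, B2–B8
The largest bag has 4 vertices, giving width 3; this decomposition certifies tw(G) ≤ 3. On the other hand G contains the 4-clique {0, 6, 7, 9}. A clique must lie in a single bag of any decomposition, so no decomposition can have width below 3. Therefore the treewidth is 3.

3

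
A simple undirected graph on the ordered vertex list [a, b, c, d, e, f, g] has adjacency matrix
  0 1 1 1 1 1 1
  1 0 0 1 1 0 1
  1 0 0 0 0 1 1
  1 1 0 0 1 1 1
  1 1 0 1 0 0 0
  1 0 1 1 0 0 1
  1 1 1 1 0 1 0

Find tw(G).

A width-3 tree decomposition is:
Bags: B1 = {a, b, d, e}  B2 = {a, b, d, g}  B3 = {a, d, f, g}  B4 = {a, c, f, g}
Tree: B1–B2, B2–B3, B3–B4
Each bag holds 4 vertices, so the decomposition has width 3, which upper-bounds the treewidth. On the other hand G contains the 4-clique {a, d, f, g}. A clique must lie in a single bag of any decomposition, so no decomposition can have width below 3. The upper and lower bounds meet at 3, so that is the treewidth.

3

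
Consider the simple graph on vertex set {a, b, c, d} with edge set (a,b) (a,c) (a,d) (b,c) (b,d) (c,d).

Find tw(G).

3

A width-3 tree decomposition is:
Bags: B1 = {a, b, c, d}
Tree: (single bag)
A single bag containing all 4 vertices is trivially a valid decomposition of width 3. For the lower bound, the 4 vertices {a, b, c, d} are pairwise adjacent, and any tree decomposition puts a clique entirely inside one bag — forcing width ≥ 3. Combining the bounds, tw(G) = 3.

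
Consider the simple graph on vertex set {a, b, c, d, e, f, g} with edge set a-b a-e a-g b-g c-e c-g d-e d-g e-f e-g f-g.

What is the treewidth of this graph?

A width-2 tree decomposition is:
Bags: B1 = {c, e, g}  B2 = {a, e, g}  B3 = {e, f, g}  B4 = {d, e, g}  B5 = {a, b, g}
Tree: B1–B2, B2–B3, B3–B4, B2–B5
The largest bag has 3 vertices, giving width 2; this decomposition certifies tw(G) ≤ 2. Conversely, {d, e, g} is a clique of size 3, and the vertices of any clique must share a bag in every tree decomposition; so some bag has ≥ 3 vertices and tw(G) ≥ 2. Therefore the treewidth is 2.

2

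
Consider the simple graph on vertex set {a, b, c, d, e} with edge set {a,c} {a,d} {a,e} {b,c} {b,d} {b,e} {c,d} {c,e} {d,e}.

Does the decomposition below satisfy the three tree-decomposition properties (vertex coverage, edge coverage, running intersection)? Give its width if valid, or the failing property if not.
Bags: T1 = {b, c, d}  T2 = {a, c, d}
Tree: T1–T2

A tree decomposition must satisfy three properties: every vertex lies in some bag; for every edge, both endpoints lie together in some bag; and for every vertex, the bags containing it form a connected subtree. Here vertex e appears in no bag, so the decomposition is invalid.

No — vertex e appears in no bag.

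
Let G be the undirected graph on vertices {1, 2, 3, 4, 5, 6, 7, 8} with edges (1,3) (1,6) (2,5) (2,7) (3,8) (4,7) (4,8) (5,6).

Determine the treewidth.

2

A width-2 tree decomposition is:
Bags: B1 = {2, 4, 7}  B2 = {2, 4, 8}  B3 = {2, 3, 8}  B4 = {1, 2, 3}  B5 = {1, 2, 6}  B6 = {2, 5, 6}
Tree: B1–B2, B2–B3, B3–B4, B4–B5, B5–B6
The largest bag has 3 vertices, giving width 2; this decomposition certifies tw(G) ≤ 2. For the lower bound, G contains the cycle 2–7–4–8–3–1–6–5–2, so G is not a forest; only forests have treewidth ≤ 1, hence tw(G) ≥ 2. Hence tw(G) = 2 exactly.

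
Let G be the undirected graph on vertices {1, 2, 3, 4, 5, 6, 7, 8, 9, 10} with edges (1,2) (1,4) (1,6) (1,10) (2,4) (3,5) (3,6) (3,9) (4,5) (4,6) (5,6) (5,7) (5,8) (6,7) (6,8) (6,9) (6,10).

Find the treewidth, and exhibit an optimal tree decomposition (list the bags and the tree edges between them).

The largest bag has 3 vertices, giving width 2; this decomposition certifies tw(G) ≤ 2. Conversely, {1, 2, 4} is a clique of size 3, and the vertices of any clique must share a bag in every tree decomposition; so some bag has ≥ 3 vertices and tw(G) ≥ 2. The upper and lower bounds meet at 2, so that is the treewidth.

Treewidth 2.
One optimal decomposition is:
Bags: B1 = {4, 5, 6}  B2 = {5, 6, 8}  B3 = {1, 4, 6}  B4 = {1, 6, 10}  B5 = {3, 5, 6}  B6 = {3, 6, 9}  B7 = {5, 6, 7}  B8 = {1, 2, 4}
Tree: B1–B2, B1–B3, B3–B4, B2–B5, B5–B6, B1–B7, B3–B8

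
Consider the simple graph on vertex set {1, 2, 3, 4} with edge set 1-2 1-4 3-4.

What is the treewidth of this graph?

A width-1 tree decomposition is:
Bags: B1 = {1, 2}  B2 = {1, 4}  B3 = {3, 4}
Tree: B1–B2, B2–B3
Each bag holds 2 vertices, so the decomposition has width 1, which upper-bounds the treewidth. G has an edge, so its treewidth is at least 1. Hence tw(G) = 1 exactly.

1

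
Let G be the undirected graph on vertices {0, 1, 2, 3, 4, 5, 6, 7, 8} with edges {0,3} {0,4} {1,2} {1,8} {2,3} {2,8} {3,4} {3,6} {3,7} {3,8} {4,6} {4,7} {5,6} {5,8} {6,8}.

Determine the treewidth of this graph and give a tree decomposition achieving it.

Treewidth 2.
One such decomposition:
Bags: B1 = {3, 4, 6}  B2 = {3, 4, 7}  B3 = {3, 6, 8}  B4 = {2, 3, 8}  B5 = {1, 2, 8}  B6 = {5, 6, 8}  B7 = {0, 3, 4}
Tree: B1–B2, B1–B3, B3–B4, B4–B5, B3–B6, B1–B7

The largest bag has 3 vertices, giving width 2; this decomposition certifies tw(G) ≤ 2. For the lower bound, the 3 vertices {1, 2, 8} are pairwise adjacent, and any tree decomposition puts a clique entirely inside one bag — forcing width ≥ 2. Combining the bounds, tw(G) = 2.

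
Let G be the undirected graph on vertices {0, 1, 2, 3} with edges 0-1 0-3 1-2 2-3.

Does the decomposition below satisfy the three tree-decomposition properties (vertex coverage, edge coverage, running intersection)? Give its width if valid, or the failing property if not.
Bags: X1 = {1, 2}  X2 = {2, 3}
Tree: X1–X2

A tree decomposition must satisfy three properties: every vertex lies in some bag; for every edge, both endpoints lie together in some bag; and for every vertex, the bags containing it form a connected subtree. Here vertex 0 appears in no bag, so the decomposition is invalid.

No — vertex 0 appears in no bag.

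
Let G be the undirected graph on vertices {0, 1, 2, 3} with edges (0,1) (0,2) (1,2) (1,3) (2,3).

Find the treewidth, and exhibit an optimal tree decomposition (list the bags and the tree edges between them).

Treewidth 2.
Bags: B1 = {0, 1, 2}  B2 = {1, 2, 3}
Tree: B1–B2

Each bag holds 3 vertices, so the decomposition has width 2, which upper-bounds the treewidth. On the other hand G contains the 3-clique {0, 1, 2}. A clique must lie in a single bag of any decomposition, so no decomposition can have width below 2. Combining the bounds, tw(G) = 2.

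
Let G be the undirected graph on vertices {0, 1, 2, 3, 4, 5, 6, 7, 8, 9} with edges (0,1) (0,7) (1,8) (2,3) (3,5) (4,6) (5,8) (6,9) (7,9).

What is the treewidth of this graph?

A width-1 tree decomposition is:
Bags: B1 = {2, 3}  B2 = {3, 5}  B3 = {5, 8}  B4 = {1, 8}  B5 = {0, 1}  B6 = {0, 7}  B7 = {7, 9}  B8 = {6, 9}  B9 = {4, 6}
Tree: B1–B2, B2–B3, B3–B4, B4–B5, B5–B6, B6–B7, B7–B8, B8–B9
Each bag holds 2 vertices, so the decomposition has width 1, which upper-bounds the treewidth. G has an edge, so its treewidth is at least 1. The upper and lower bounds meet at 1, so that is the treewidth.

1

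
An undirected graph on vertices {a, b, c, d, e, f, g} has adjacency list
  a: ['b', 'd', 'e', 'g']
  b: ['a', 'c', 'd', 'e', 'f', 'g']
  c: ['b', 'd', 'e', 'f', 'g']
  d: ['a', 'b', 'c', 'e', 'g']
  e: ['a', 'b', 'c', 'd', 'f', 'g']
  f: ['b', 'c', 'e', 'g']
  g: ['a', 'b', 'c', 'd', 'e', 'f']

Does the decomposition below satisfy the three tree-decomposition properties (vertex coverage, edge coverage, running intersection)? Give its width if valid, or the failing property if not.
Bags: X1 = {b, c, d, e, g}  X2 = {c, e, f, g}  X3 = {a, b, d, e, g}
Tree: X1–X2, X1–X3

A tree decomposition must satisfy three properties: every vertex lies in some bag; for every edge, both endpoints lie together in some bag; and for every vertex, the bags containing it form a connected subtree. Here edge (b,f) lies in no bag, so the decomposition is invalid.

No — edge (b,f) lies in no bag.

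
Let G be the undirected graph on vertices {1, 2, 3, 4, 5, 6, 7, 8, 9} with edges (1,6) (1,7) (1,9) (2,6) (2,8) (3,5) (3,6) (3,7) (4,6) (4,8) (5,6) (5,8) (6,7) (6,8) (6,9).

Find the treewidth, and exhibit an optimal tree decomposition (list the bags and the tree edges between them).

Every bag has size at most 3, so the width is 3 − 1 = 2 and tw(G) ≤ 2. On the other hand G contains the 3-clique {1, 6, 9}. A clique must lie in a single bag of any decomposition, so no decomposition can have width below 2. Hence tw(G) = 2 exactly.

Treewidth 2.
Bags: B1 = {2, 6, 8}  B2 = {4, 6, 8}  B3 = {5, 6, 8}  B4 = {3, 5, 6}  B5 = {3, 6, 7}  B6 = {1, 6, 7}  B7 = {1, 6, 9}
Tree: B1–B2, B2–B3, B3–B4, B4–B5, B5–B6, B6–B7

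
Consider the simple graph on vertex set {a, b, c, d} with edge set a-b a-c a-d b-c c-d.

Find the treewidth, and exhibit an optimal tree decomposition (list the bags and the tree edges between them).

Treewidth 2.
One optimal decomposition is:
Bags: B1 = {a, c, d}  B2 = {a, b, c}
Tree: B1–B2

Each bag holds 3 vertices, so the decomposition has width 2, which upper-bounds the treewidth. On the other hand G contains the 3-clique {a, c, d}. A clique must lie in a single bag of any decomposition, so no decomposition can have width below 2. The upper and lower bounds meet at 2, so that is the treewidth.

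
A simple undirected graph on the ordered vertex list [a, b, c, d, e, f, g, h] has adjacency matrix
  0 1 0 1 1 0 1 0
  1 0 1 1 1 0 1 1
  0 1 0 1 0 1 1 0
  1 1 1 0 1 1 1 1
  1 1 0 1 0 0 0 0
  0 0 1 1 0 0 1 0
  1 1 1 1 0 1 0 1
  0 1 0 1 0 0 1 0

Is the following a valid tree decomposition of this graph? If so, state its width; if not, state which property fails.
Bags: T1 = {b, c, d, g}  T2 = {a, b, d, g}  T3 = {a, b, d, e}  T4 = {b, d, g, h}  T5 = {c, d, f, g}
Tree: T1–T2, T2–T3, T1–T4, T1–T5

Checking the three conditions: (i) the bags cover all of {a, b, c, d, e, f, g, h}; (ii) for each edge, some bag contains both endpoints; (iii) the bags containing any fixed vertex form a subtree. All hold, so the decomposition is valid with width 4 − 1 = 3.

Yes; width 3.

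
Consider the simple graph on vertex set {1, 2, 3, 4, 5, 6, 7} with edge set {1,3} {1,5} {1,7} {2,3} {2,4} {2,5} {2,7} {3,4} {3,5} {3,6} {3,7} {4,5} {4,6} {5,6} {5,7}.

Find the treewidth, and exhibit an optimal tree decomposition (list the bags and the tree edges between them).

Treewidth 3.
Bags: B1 = {2, 3, 4, 5}  B2 = {2, 3, 5, 7}  B3 = {3, 4, 5, 6}  B4 = {1, 3, 5, 7}
Tree: B1–B2, B1–B3, B2–B4

Each bag holds 4 vertices, so the decomposition has width 3, which upper-bounds the treewidth. Conversely, {1, 3, 5, 7} is a clique of size 4, and the vertices of any clique must share a bag in every tree decomposition; so some bag has ≥ 4 vertices and tw(G) ≥ 3. Therefore the treewidth is 3.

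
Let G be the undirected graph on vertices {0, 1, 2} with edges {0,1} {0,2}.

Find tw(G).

A width-1 tree decomposition is:
Bags: B1 = {0, 1}  B2 = {0, 2}
Tree: B1–B2
The largest bag has 2 vertices, giving width 1; this decomposition certifies tw(G) ≤ 1. Since G has at least one edge (e.g. 1–0), it is not an edgeless graph, so tw(G) ≥ 1. The upper and lower bounds meet at 1, so that is the treewidth.

1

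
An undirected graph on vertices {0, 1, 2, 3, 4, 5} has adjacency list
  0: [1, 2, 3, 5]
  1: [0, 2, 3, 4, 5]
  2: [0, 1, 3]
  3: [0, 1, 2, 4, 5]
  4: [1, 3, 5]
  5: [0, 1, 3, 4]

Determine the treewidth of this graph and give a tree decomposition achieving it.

Treewidth 3.
One such decomposition:
Bags: B1 = {1, 3, 4, 5}  B2 = {0, 1, 3, 5}  B3 = {0, 1, 2, 3}
Tree: B1–B2, B2–B3

Every bag has size at most 4, so the width is 4 − 1 = 3 and tw(G) ≤ 3. On the other hand G contains the 4-clique {0, 1, 2, 3}. A clique must lie in a single bag of any decomposition, so no decomposition can have width below 3. The upper and lower bounds meet at 3, so that is the treewidth.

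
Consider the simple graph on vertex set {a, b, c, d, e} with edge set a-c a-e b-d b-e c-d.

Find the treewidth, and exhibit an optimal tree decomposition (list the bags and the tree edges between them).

Treewidth 2.
Bags: B1 = {b, d, e}  B2 = {c, d, e}  B3 = {a, c, e}
Tree: B1–B2, B2–B3

Each bag holds 3 vertices, so the decomposition has width 2, which upper-bounds the treewidth. Since e–b–d–c–a–e is a cycle in G, G is not acyclic. Forests are exactly the graphs of treewidth ≤ 1, so tw(G) ≥ 2. The upper and lower bounds meet at 2, so that is the treewidth.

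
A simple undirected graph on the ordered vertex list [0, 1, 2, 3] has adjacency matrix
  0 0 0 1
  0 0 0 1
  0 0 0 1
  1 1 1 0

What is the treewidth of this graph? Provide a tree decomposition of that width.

Treewidth 1.
One optimal decomposition is:
Bags: B1 = {0, 3}  B2 = {2, 3}  B3 = {1, 3}
Tree: B1–B2, B1–B3

The largest bag has 2 vertices, giving width 1; this decomposition certifies tw(G) ≤ 1. Any graph with an edge has treewidth ≥ 1, and G has the edge 3–0. The upper and lower bounds meet at 1, so that is the treewidth.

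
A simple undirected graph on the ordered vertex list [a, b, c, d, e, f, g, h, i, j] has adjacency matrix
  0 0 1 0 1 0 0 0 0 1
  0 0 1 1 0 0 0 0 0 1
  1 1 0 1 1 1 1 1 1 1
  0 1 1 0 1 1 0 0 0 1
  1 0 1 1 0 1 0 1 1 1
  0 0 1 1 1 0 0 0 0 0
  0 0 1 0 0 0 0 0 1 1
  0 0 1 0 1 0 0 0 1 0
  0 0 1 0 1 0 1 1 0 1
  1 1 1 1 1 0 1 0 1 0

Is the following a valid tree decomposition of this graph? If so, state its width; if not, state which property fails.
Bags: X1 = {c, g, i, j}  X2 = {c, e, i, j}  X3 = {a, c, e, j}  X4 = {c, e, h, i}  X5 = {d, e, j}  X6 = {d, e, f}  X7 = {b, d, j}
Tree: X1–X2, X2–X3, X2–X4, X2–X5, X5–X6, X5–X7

A tree decomposition must satisfy three properties: every vertex lies in some bag; for every edge, both endpoints lie together in some bag; and for every vertex, the bags containing it form a connected subtree. Here edge (c,d) lies in no bag, so the decomposition is invalid.

No — edge (c,d) lies in no bag.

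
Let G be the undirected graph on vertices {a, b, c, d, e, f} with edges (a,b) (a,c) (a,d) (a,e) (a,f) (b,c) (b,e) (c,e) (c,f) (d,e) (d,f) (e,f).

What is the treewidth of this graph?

3

A width-3 tree decomposition is:
Bags: B1 = {a, d, e, f}  B2 = {a, c, e, f}  B3 = {a, b, c, e}
Tree: B1–B2, B2–B3
The largest bag has 4 vertices, giving width 3; this decomposition certifies tw(G) ≤ 3. Conversely, {a, d, e, f} is a clique of size 4, and the vertices of any clique must share a bag in every tree decomposition; so some bag has ≥ 4 vertices and tw(G) ≥ 3. Hence tw(G) = 3 exactly.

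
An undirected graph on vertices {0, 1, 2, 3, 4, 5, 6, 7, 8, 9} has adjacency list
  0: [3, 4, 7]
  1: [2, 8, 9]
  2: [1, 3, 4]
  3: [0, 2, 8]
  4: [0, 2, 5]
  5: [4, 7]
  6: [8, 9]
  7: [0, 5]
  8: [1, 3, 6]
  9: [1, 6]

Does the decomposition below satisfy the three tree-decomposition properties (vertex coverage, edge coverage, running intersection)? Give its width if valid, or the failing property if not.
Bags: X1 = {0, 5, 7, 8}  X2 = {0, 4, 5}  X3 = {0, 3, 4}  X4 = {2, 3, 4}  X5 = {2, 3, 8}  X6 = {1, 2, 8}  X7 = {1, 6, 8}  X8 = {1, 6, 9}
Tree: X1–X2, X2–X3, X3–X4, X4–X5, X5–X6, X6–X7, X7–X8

No — bags containing vertex 8 are not connected in the tree.

A tree decomposition must satisfy three properties: every vertex lies in some bag; for every edge, both endpoints lie together in some bag; and for every vertex, the bags containing it form a connected subtree. Here bags containing vertex 8 are not connected in the tree, so the decomposition is invalid.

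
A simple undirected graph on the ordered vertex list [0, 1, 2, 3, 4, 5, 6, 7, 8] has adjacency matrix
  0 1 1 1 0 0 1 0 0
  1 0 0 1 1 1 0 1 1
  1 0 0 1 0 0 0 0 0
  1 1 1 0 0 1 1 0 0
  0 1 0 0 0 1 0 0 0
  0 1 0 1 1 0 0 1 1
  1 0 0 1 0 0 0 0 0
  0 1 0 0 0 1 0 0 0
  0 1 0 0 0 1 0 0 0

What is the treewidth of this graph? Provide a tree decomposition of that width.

Treewidth 2.
One optimal decomposition is:
Bags: B1 = {1, 3, 5}  B2 = {0, 1, 3}  B3 = {1, 5, 7}  B4 = {0, 3, 6}  B5 = {1, 5, 8}  B6 = {0, 2, 3}  B7 = {1, 4, 5}
Tree: B1–B2, B1–B3, B2–B4, B1–B5, B4–B6, B1–B7

The largest bag has 3 vertices, giving width 2; this decomposition certifies tw(G) ≤ 2. On the other hand G contains the 3-clique {0, 1, 3}. A clique must lie in a single bag of any decomposition, so no decomposition can have width below 2. The upper and lower bounds meet at 2, so that is the treewidth.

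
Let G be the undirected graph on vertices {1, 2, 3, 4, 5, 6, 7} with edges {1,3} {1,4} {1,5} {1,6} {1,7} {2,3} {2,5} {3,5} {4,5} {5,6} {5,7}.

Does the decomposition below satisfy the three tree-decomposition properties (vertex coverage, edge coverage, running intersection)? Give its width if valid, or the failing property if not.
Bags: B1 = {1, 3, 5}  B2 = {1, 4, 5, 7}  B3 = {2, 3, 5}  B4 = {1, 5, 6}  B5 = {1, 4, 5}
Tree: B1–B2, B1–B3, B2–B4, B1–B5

A tree decomposition must satisfy three properties: every vertex lies in some bag; for every edge, both endpoints lie together in some bag; and for every vertex, the bags containing it form a connected subtree. Here bags containing vertex 4 are not connected in the tree, so the decomposition is invalid.

No — bags containing vertex 4 are not connected in the tree.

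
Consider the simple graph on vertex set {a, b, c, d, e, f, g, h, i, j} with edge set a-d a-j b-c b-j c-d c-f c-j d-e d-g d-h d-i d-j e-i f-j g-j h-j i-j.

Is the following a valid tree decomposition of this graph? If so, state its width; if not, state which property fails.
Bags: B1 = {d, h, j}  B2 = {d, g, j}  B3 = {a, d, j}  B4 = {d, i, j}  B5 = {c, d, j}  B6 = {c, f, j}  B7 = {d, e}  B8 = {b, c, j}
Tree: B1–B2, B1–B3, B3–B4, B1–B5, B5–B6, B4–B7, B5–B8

No — edge (i,e) lies in no bag.

A tree decomposition must satisfy three properties: every vertex lies in some bag; for every edge, both endpoints lie together in some bag; and for every vertex, the bags containing it form a connected subtree. Here edge (i,e) lies in no bag, so the decomposition is invalid.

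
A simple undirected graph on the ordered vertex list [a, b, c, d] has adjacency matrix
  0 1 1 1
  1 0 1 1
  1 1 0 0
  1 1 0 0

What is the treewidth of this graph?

2

A width-2 tree decomposition is:
Bags: B1 = {a, b, c}  B2 = {a, b, d}
Tree: B1–B2
The largest bag has 3 vertices, giving width 2; this decomposition certifies tw(G) ≤ 2. For the lower bound, the 3 vertices {a, b, d} are pairwise adjacent, and any tree decomposition puts a clique entirely inside one bag — forcing width ≥ 2. The upper and lower bounds meet at 2, so that is the treewidth.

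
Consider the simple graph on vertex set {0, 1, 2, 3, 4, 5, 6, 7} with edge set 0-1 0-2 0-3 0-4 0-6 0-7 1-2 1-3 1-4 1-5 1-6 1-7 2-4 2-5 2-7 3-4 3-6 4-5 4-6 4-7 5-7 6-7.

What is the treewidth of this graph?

A width-4 tree decomposition is:
Bags: B1 = {0, 1, 4, 6, 7}  B2 = {0, 1, 2, 4, 7}  B3 = {0, 1, 3, 4, 6}  B4 = {1, 2, 4, 5, 7}
Tree: B1–B2, B1–B3, B2–B4
Every bag has size at most 5, so the width is 5 − 1 = 4 and tw(G) ≤ 4. Conversely, {0, 1, 2, 4, 7} is a clique of size 5, and the vertices of any clique must share a bag in every tree decomposition; so some bag has ≥ 5 vertices and tw(G) ≥ 4. Hence tw(G) = 4 exactly.

4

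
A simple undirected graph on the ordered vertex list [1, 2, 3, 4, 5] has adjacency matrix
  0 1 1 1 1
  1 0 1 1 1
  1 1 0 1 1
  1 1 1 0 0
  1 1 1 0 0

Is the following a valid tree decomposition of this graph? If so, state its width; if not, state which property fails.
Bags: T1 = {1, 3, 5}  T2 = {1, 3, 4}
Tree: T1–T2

A tree decomposition must satisfy three properties: every vertex lies in some bag; for every edge, both endpoints lie together in some bag; and for every vertex, the bags containing it form a connected subtree. Here vertex 2 appears in no bag, so the decomposition is invalid.

No — vertex 2 appears in no bag.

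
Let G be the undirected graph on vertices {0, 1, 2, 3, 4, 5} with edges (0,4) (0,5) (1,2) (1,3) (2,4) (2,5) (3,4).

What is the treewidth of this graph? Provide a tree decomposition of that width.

Each bag holds 3 vertices, so the decomposition has width 2, which upper-bounds the treewidth. Since 0–5–2–4–0 is a cycle in G, G is not acyclic. Forests are exactly the graphs of treewidth ≤ 1, so tw(G) ≥ 2. Hence tw(G) = 2 exactly.

Treewidth 2.
Bags: B1 = {0, 4, 5}  B2 = {2, 4, 5}  B3 = {2, 3, 4}  B4 = {1, 2, 3}
Tree: B1–B2, B2–B3, B3–B4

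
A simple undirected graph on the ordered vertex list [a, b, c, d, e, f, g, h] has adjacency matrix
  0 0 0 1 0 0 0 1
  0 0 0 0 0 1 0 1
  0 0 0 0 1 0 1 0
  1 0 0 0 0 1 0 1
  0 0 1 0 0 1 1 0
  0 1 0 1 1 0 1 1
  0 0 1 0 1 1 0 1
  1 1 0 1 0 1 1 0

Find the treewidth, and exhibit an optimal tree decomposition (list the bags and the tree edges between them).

The largest bag has 3 vertices, giving width 2; this decomposition certifies tw(G) ≤ 2. For the lower bound, the 3 vertices {a, d, h} are pairwise adjacent, and any tree decomposition puts a clique entirely inside one bag — forcing width ≥ 2. The upper and lower bounds meet at 2, so that is the treewidth.

Treewidth 2.
Bags: B1 = {b, f, h}  B2 = {f, g, h}  B3 = {d, f, h}  B4 = {a, d, h}  B5 = {e, f, g}  B6 = {c, e, g}
Tree: B1–B2, B2–B3, B3–B4, B2–B5, B5–B6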